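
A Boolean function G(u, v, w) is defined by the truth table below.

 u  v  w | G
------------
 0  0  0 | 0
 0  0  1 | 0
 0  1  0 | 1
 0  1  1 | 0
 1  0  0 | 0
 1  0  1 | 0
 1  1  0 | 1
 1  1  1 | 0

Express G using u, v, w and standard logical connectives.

The 1-rows are (0,1,0), (1,1,0). Each contributes one minterm — ¬u·v·¬w; u·v·¬w — and their disjunction is a sum-of-products form of G.

G(u, v, w) = ((not u and v) and not w) or ((u and v) and not w)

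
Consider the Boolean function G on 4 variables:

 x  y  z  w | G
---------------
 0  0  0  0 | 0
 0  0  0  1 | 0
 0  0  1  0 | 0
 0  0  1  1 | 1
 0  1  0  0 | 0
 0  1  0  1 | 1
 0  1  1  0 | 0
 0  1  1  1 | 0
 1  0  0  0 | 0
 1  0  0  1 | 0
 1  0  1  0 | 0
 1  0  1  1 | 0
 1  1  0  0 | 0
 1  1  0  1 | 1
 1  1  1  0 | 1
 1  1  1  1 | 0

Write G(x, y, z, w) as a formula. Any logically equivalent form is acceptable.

The 1-rows are (0,0,1,1), (0,1,0,1), (1,1,0,1), (1,1,1,0). Each contributes one minterm — ¬x·¬y·z·w; ¬x·y·¬z·w; x·y·¬z·w; x·y·z·¬w — and their disjunction is a sum-of-products form of G.

G(x, y, z, w) = (((((not x and not y) and z) and w) or (((not x and y) and not z) and w)) or (((x and y) and not z) and w)) or (((x and y) and z) and not w)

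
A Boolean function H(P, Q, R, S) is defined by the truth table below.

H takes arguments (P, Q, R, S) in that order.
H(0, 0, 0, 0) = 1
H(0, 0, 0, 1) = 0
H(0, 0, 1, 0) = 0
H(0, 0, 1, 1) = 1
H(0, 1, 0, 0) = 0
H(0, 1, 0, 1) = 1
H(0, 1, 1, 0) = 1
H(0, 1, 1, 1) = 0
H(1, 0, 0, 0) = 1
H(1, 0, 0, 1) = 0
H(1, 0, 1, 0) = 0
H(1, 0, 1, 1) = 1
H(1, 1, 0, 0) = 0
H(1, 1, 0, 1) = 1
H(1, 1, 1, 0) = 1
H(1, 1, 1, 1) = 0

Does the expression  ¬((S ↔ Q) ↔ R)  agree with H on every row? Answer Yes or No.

Yes

Test each input against both H and the formula:
  P=0, Q=0, R=0, S=0: formula gives 1, H = 1 ✓
  P=0, Q=0, R=0, S=1: formula gives 0, H = 0 ✓
  P=0, Q=0, R=1, S=0: formula gives 0, H = 0 ✓
  P=0, Q=0, R=1, S=1: formula gives 1, H = 1 ✓
  …and likewise for the remaining 12 rows.
Every row agrees, so the formula is equivalent.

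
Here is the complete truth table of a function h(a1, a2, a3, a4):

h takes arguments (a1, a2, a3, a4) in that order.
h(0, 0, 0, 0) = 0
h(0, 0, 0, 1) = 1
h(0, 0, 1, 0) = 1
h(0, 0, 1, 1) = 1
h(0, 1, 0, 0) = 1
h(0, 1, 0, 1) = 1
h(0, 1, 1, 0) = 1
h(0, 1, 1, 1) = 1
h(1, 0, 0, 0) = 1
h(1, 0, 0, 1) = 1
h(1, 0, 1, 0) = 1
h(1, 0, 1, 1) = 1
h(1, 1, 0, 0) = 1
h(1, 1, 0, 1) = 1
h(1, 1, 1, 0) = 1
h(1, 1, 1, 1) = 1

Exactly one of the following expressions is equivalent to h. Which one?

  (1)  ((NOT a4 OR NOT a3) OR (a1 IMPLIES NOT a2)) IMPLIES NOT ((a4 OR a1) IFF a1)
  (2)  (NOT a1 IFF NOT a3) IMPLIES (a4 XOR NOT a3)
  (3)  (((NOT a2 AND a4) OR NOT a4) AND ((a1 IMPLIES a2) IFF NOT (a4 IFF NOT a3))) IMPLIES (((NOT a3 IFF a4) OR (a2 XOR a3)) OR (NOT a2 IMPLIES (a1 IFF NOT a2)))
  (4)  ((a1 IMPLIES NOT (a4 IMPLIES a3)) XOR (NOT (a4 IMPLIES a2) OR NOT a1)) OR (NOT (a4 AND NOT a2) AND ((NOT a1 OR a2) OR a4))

3

(1) disagrees with h on (0,0,1,0) (formula → 0, table → 1); rule it out.
(2) disagrees with h on (0,0,0,0) (formula → 1, table → 0); rule it out.
(4) disagrees with h on (0,0,0,0) (formula → 1, table → 0); rule it out.
That leaves (3). Evaluating it on every row reproduces the table of h exactly.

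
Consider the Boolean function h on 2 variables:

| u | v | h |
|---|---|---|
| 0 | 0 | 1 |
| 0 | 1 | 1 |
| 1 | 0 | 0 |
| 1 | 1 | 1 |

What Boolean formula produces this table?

This is u → v (false only at 1,0).

h(u, v) = u → v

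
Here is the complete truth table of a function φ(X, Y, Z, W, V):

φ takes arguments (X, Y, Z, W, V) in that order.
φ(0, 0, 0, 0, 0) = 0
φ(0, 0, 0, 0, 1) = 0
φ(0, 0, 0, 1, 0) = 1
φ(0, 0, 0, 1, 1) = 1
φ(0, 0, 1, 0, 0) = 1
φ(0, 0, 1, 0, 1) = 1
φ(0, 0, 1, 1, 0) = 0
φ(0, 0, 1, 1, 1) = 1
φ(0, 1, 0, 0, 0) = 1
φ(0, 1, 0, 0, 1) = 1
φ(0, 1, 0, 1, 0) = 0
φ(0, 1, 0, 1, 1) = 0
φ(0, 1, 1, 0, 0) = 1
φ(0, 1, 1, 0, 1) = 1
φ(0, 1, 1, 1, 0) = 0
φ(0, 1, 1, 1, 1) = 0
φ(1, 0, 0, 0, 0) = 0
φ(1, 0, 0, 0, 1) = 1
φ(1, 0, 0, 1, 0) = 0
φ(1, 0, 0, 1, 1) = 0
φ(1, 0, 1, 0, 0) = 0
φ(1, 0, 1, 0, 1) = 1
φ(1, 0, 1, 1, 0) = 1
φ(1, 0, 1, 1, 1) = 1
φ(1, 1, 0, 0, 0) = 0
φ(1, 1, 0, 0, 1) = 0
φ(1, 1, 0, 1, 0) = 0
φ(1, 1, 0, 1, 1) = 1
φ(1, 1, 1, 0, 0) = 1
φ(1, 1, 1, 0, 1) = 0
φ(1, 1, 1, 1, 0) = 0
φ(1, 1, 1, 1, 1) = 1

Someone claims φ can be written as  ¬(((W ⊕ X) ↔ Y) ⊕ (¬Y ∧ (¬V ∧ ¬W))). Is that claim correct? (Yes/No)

Test each input against both φ and the formula:
  X=0, Y=0, Z=0, W=0, V=0: formula gives 1, but φ = 0 ✗
Row (0,0,0,0,0) is a counterexample, so the formula is not equivalent to φ.

No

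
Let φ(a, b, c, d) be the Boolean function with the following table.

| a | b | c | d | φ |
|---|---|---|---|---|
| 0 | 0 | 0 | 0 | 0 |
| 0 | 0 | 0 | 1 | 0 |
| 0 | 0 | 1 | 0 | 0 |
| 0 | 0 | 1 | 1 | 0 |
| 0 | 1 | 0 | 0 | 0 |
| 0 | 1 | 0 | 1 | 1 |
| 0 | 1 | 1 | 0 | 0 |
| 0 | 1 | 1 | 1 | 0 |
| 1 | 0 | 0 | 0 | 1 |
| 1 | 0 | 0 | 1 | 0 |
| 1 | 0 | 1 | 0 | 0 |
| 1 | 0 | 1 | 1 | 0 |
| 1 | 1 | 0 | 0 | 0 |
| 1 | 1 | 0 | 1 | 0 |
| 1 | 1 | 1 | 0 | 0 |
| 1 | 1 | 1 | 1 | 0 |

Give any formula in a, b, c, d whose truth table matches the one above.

φ(a, b, c, d) = (((~a & b) & ~c) & d) | (((a & ~b) & ~c) & ~d)

Collect the rows where φ=1 — (0,1,0,1), (1,0,0,0) — and write one minterm per row: ¬a·b·¬c·d, a·¬b·¬c·¬d. Their union (logical OR) reproduces the table exactly.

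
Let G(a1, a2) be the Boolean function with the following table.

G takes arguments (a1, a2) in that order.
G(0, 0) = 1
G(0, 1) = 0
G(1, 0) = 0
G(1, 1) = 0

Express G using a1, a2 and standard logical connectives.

G(a1, a2) = NOT a1 AND NOT a2

Only row (0,0) gives 1. That row's minterm ¬a1·¬a2 is G directly.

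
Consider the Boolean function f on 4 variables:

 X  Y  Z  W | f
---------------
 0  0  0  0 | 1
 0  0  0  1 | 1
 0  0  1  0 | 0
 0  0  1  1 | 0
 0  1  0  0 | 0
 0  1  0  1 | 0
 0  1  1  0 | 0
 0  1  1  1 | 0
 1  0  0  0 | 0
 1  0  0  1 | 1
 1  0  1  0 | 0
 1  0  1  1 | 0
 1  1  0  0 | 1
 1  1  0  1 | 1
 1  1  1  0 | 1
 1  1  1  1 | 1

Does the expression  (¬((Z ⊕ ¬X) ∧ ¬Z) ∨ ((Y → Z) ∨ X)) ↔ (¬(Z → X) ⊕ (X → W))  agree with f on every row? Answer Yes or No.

Evaluate (¬((Z ⊕ ¬X) ∧ ¬Z) ∨ ((Y → Z) ∨ X)) ↔ (¬(Z → X) ⊕ (X → W)) on each row and compare to f:
  X=0, Y=0, Z=0, W=0: formula gives 1, f = 1 ✓
  X=0, Y=0, Z=0, W=1: formula gives 1, f = 1 ✓
  X=0, Y=0, Z=1, W=0: formula gives 0, f = 0 ✓
  X=0, Y=0, Z=1, W=1: formula gives 0, f = 0 ✓
  …
  X=1, Y=0, Z=1, W=1: formula gives 1, but f = 0 ✗
Since they disagree at (1,0,1,1), the expression is not a correct formula for f.

No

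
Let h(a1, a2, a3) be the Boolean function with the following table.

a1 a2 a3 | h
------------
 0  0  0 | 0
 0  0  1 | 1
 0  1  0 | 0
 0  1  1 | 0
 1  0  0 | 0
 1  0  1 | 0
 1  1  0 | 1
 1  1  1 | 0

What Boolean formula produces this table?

Collect the rows where h=1 — (0,0,1), (1,1,0) — and write one minterm per row: ¬a1·¬a2·a3, a1·a2·¬a3. Their union (logical OR) reproduces the table exactly.

h(a1, a2, a3) = ((~a1 & ~a2) & a3) | ((a1 & a2) & ~a3)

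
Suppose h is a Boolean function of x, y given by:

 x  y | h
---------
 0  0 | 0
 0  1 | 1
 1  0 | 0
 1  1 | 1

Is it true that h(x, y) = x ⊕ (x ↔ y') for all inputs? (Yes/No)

Evaluate x ⊕ (x ↔ y') on each row and compare to h:
  x=0, y=0: formula gives 0, h = 0 ✓
  x=0, y=1: formula gives 1, h = 1 ✓
  x=1, y=0: formula gives 0, h = 0 ✓
  x=1, y=1: formula gives 1, h = 1 ✓
No disagreement on any input; they are logically equivalent.

Yes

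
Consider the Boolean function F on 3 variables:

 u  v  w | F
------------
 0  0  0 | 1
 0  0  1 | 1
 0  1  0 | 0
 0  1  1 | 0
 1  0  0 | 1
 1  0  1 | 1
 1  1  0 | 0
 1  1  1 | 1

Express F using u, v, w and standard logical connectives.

There are just 3 zero rows: (0,1,0), (0,1,1), (1,1,0). Their minterms are ¬u·v·¬w, ¬u·v·w, u·v·¬w; the OR of those covers precisely the 0-outputs, and negating it yields F.

F(u, v, w) = not ((((not u and v) and not w) or ((not u and v) and w)) or ((u and v) and not w))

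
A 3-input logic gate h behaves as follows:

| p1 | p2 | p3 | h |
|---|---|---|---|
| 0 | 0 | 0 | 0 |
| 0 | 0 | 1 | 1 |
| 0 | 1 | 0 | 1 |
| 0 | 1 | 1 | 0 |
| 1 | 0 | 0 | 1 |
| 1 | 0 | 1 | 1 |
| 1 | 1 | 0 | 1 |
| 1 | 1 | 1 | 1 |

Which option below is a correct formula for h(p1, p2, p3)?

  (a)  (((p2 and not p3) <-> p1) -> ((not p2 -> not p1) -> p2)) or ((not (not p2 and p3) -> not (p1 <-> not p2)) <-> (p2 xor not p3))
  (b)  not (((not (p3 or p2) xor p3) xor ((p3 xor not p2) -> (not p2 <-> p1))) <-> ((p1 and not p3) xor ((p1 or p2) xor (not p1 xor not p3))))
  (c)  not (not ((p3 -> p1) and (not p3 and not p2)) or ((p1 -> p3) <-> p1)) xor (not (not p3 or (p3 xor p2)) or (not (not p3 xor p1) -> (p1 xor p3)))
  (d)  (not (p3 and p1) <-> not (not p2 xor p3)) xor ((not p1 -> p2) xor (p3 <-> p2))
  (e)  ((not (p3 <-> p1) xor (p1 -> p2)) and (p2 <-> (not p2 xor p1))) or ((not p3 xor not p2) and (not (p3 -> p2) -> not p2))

e

(a) disagrees with h on (0,0,0) (formula → 1, table → 0); rule it out.
(b) disagrees with h on (0,0,0) (formula → 1, table → 0); rule it out.
(c) disagrees with h on (0,1,1) (formula → 1, table → 0); rule it out.
(d) disagrees with h on (0,0,0) (formula → 1, table → 0); rule it out.
That leaves (e). Evaluating it on every row reproduces the table of h exactly.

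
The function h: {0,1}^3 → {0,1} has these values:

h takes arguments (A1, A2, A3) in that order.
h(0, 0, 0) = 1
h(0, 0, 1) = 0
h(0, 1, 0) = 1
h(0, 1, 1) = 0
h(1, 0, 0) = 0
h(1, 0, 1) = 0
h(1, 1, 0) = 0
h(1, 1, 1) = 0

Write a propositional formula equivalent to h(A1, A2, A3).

h(A1, A2, A3) = ((~A1 & ~A2) & ~A3) | ((~A1 & A2) & ~A3)

Collect the rows where h=1 — (0,0,0), (0,1,0) — and write one minterm per row: ¬A1·¬A2·¬A3, ¬A1·A2·¬A3. Their union (logical OR) reproduces the table exactly.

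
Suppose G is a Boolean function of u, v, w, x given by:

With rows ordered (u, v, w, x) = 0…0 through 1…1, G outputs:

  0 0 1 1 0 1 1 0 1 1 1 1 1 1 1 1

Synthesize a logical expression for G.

There are just 4 zero rows: (0,0,0,0), (0,0,0,1), (0,1,0,0), (0,1,1,1). Their minterms are ¬u·¬v·¬w·¬x, ¬u·¬v·¬w·x, ¬u·v·¬w·¬x, ¬u·v·w·x; the OR of those covers precisely the 0-outputs, and negating it yields G.

G(u, v, w, x) = ~((((((~u & ~v) & ~w) & ~x) | (((~u & ~v) & ~w) & x)) | (((~u & v) & ~w) & ~x)) | (((~u & v) & w) & x))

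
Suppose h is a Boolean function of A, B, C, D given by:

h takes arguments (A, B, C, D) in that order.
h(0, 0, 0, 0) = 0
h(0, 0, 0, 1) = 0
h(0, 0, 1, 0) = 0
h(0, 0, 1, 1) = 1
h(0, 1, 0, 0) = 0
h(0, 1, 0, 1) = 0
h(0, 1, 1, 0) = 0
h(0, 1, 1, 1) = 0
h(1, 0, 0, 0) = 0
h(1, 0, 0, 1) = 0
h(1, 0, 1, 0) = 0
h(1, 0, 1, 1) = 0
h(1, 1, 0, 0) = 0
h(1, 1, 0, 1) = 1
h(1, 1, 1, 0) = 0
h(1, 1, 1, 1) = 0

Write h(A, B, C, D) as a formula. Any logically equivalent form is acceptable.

h(A, B, C, D) = (((A' · B') · C) · D) + (((A · B) · C') · D)

The 1-rows are (0,0,1,1), (1,1,0,1). Each contributes one minterm — ¬A·¬B·C·D; A·B·¬C·D — and their disjunction is a sum-of-products form of h.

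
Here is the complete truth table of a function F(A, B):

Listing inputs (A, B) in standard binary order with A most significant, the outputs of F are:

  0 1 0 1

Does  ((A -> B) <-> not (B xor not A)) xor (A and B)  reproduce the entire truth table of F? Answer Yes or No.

Test each input against both F and the formula:
  A=0, B=0: formula gives 0, F = 0 ✓
  A=0, B=1: formula gives 1, F = 1 ✓
  A=1, B=0: formula gives 0, F = 0 ✓
  A=1, B=1: formula gives 1, F = 1 ✓
Every row agrees, so the formula is equivalent.

Yes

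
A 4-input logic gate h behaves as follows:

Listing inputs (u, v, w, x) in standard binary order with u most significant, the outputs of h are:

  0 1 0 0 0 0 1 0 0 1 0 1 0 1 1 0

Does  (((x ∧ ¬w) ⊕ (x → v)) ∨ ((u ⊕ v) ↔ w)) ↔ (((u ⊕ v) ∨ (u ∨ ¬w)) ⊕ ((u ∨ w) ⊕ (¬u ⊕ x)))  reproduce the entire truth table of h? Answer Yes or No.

No

Evaluate (((x ∧ ¬w) ⊕ (x → v)) ∨ ((u ⊕ v) ↔ w)) ↔ (((u ⊕ v) ∨ (u ∨ ¬w)) ⊕ ((u ∨ w) ⊕ (¬u ⊕ x))) on each row and compare to h:
  u=0, v=0, w=0, x=0: formula gives 0, h = 0 ✓
  u=0, v=0, w=0, x=1: formula gives 1, h = 1 ✓
  u=0, v=0, w=1, x=0: formula gives 0, h = 0 ✓
  u=0, v=0, w=1, x=1: formula gives 0, h = 0 ✓
  …
  u=1, v=1, w=1, x=0: formula gives 0, but h = 1 ✗
A single disagreement suffices: at (1,1,1,0) they differ, so the formula does not compute h.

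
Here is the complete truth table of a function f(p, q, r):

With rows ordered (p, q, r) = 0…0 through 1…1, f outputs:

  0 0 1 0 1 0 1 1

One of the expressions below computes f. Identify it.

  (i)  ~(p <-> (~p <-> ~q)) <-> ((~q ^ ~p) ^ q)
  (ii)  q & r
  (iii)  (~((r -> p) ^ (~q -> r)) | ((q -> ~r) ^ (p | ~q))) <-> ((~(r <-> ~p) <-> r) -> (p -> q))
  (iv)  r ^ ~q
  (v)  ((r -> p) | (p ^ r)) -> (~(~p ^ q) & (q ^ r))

(i): at (0,1,1) it gives 1, but f = 0 — eliminated.
(ii): at (0,1,0) it gives 0, but f = 1 — eliminated.
(iv): at (0,0,0) it gives 1, but f = 0 — eliminated.
(v): at (1,0,0) it gives 0, but f = 1 — eliminated.
Only (iii) survives; checking it on all 8 rows confirms it matches f.

iii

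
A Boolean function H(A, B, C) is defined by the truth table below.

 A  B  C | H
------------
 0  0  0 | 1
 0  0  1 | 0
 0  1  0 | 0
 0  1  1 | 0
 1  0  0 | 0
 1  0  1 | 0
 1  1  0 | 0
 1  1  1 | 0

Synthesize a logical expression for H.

Only row (0,0,0) gives 1. That row's minterm ¬A·¬B·¬C is H directly.

H(A, B, C) = (¬A ∧ ¬B) ∧ ¬C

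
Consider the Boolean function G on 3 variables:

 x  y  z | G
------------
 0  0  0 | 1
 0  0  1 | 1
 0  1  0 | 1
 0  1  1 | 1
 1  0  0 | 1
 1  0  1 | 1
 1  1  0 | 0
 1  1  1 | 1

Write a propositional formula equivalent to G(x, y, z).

Only row (1,1,0) gives 0. So G is 1 everywhere except there — the complement of the minterm x·y·¬z.

G(x, y, z) = ~((x & y) & ~z)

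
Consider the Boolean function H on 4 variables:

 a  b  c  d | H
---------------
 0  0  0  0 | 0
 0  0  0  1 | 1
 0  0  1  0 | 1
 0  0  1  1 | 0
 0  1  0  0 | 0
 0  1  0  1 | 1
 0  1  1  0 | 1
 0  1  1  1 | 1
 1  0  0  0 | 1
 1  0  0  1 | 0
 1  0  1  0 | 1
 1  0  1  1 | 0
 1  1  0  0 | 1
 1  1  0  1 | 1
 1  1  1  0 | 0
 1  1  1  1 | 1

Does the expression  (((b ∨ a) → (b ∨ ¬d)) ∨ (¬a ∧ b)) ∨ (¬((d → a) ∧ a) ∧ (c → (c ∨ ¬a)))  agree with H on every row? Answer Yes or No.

No

Test each input against both H and the formula:
  a=0, b=0, c=0, d=0: formula gives 1, but H = 0 ✗
A single disagreement suffices: at (0,0,0,0) they differ, so the formula does not compute H.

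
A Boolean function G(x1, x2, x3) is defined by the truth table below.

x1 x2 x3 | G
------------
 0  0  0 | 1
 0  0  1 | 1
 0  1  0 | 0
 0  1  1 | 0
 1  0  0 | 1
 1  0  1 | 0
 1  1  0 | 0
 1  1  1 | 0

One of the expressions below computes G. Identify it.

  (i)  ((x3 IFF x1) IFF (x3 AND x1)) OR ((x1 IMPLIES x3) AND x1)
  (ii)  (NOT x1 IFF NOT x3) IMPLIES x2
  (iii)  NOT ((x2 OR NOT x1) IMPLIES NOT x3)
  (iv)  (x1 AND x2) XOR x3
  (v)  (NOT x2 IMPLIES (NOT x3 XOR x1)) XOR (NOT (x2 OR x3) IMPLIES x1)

(i) fails at (0,0,0): the formula yields 0, G is 1.
(ii) fails at (0,0,0): the formula yields 0, G is 1.
(iii) fails at (0,0,0): the formula yields 0, G is 1.
(iv) fails at (0,0,0): the formula yields 0, G is 1.
Only (v) survives; checking it on all 8 rows confirms it matches G.

v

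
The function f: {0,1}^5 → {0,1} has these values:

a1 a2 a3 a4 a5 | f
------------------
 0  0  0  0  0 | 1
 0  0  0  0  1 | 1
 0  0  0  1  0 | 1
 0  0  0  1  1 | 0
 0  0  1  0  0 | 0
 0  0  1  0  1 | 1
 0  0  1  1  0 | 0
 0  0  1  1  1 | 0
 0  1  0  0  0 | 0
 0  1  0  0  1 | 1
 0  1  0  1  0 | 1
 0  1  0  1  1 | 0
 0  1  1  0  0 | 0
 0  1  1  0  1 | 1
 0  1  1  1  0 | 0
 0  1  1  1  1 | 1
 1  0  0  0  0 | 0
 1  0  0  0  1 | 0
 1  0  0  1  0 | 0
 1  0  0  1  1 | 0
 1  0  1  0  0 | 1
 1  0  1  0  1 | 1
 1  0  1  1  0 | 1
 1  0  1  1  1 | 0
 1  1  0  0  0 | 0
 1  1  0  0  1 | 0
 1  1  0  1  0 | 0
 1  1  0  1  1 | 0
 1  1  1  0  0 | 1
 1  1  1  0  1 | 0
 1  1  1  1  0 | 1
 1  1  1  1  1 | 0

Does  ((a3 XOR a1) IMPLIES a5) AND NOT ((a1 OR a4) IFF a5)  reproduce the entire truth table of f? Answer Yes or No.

Check the formula against f row by row:
  a1=0, a2=0, a3=0, a4=0, a5=0: formula gives 0, but f = 1 ✗
A single disagreement suffices: at (0,0,0,0,0) they differ, so the formula does not compute f.

No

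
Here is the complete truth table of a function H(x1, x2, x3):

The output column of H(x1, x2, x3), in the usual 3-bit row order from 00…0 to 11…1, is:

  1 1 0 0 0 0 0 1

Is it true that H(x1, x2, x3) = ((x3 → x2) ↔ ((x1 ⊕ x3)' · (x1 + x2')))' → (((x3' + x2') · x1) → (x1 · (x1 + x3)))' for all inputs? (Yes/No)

Yes

Check the formula against H row by row:
  x1=0, x2=0, x3=0: formula gives 1, H = 1 ✓
  x1=0, x2=0, x3=1: formula gives 1, H = 1 ✓
  x1=0, x2=1, x3=0: formula gives 0, H = 0 ✓
  x1=0, x2=1, x3=1: formula gives 0, H = 0 ✓
  x1=1, x2=0, x3=0: formula gives 0, H = 0 ✓
  …and likewise for the remaining 3 rows.
All 8 rows match — the expression computes H exactly.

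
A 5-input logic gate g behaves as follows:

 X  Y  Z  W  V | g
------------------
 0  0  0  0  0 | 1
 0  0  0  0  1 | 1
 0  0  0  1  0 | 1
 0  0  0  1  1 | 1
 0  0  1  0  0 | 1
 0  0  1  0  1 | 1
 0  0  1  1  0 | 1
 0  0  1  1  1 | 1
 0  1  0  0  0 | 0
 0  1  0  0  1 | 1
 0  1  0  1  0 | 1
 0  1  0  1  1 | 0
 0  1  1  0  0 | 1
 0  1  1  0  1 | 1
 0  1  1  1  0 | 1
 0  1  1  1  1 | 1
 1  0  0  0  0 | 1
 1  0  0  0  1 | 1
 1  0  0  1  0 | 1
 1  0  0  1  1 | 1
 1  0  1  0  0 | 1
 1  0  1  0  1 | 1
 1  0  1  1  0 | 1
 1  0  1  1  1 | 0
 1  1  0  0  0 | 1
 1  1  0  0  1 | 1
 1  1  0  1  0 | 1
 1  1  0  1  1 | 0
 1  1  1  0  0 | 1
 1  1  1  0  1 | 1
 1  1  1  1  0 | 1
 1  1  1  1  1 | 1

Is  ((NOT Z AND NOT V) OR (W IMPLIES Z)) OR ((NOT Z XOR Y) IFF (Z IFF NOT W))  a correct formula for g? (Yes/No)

No

Test each input against both g and the formula:
  X=0, Y=0, Z=0, W=0, V=0: formula gives 1, g = 1 ✓
  X=0, Y=0, Z=0, W=0, V=1: formula gives 1, g = 1 ✓
  X=0, Y=0, Z=0, W=1, V=0: formula gives 1, g = 1 ✓
  X=0, Y=0, Z=0, W=1, V=1: formula gives 1, g = 1 ✓
  …
  X=0, Y=1, Z=0, W=0, V=0: formula gives 1, but g = 0 ✗
A single disagreement suffices: at (0,1,0,0,0) they differ, so the formula does not compute g.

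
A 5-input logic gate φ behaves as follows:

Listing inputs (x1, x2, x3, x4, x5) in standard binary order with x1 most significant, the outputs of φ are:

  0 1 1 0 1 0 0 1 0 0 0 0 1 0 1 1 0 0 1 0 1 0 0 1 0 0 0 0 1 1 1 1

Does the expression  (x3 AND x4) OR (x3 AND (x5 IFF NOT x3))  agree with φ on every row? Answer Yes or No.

Check the formula against φ row by row:
  x1=0, x2=0, x3=0, x4=0, x5=0: formula gives 0, φ = 0 ✓
  x1=0, x2=0, x3=0, x4=0, x5=1: formula gives 0, but φ = 1 ✗
Row (0,0,0,0,1) is a counterexample, so the formula is not equivalent to φ.

No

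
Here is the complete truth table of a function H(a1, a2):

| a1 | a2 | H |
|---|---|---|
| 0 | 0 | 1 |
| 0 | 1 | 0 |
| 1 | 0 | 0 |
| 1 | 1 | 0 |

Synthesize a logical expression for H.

The output is 1 only when every input is 0 — NOR of all inputs.

H(a1, a2) = ¬(a1 ∨ a2)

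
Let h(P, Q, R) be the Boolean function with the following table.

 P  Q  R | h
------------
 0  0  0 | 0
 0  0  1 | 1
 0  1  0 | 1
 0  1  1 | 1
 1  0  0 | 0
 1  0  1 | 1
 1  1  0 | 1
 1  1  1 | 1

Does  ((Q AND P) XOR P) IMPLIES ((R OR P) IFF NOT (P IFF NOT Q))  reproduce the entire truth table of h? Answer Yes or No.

Evaluate ((Q AND P) XOR P) IMPLIES ((R OR P) IFF NOT (P IFF NOT Q)) on each row and compare to h:
  P=0, Q=0, R=0: formula gives 1, but h = 0 ✗
A single disagreement suffices: at (0,0,0) they differ, so the formula does not compute h.

No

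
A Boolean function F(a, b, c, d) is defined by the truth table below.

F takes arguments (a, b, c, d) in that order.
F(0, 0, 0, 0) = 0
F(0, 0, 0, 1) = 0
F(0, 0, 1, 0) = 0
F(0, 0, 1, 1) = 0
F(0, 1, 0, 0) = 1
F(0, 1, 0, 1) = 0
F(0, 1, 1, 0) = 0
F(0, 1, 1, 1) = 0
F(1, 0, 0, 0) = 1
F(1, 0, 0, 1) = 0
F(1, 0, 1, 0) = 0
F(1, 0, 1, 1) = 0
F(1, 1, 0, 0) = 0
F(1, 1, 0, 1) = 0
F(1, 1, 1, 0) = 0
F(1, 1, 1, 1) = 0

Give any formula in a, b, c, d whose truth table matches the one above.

F=1 on 2 inputs: (0,1,0,0), (1,0,0,0). Reading each as a conjunction of literals (¬a·b·¬c·¬d, a·¬b·¬c·¬d) and taking the OR gives the canonical DNF.

F(a, b, c, d) = (((a' · b) · c') · d') + (((a · b') · c') · d')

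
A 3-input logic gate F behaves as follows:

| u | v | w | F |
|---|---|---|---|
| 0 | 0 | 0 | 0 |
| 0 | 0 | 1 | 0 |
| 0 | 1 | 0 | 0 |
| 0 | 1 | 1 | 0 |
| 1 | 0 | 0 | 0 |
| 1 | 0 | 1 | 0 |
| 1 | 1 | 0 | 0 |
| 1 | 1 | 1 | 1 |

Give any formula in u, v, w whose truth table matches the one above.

The output is 1 only when every input is 1 — the AND of all inputs.

F(u, v, w) = (u ∧ v) ∧ w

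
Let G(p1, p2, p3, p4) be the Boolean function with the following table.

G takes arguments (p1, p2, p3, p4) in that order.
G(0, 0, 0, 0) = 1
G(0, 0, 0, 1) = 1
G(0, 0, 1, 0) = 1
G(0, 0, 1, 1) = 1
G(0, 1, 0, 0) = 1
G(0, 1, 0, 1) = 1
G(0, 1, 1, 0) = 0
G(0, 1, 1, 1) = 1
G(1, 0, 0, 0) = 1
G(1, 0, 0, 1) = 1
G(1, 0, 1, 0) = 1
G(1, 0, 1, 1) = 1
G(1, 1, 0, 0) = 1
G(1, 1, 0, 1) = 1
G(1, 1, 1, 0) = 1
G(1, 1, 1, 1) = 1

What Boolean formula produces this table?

G is 0 on exactly one input, (0,1,1,0), whose minterm is ¬p1·p2·p3·¬p4. So G is the negation of that single conjunction.

G(p1, p2, p3, p4) = ¬(((¬p1 ∧ p2) ∧ p3) ∧ ¬p4)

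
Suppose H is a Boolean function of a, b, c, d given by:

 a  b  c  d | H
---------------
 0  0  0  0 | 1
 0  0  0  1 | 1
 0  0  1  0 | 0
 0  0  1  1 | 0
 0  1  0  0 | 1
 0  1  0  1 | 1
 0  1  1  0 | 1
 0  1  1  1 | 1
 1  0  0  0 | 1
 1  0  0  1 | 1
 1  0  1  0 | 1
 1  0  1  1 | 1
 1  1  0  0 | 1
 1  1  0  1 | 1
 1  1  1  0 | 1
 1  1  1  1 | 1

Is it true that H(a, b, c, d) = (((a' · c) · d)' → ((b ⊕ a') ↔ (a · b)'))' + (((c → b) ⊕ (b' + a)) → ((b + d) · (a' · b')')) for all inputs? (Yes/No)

Yes

Check the formula against H row by row:
  a=0, b=0, c=0, d=0: formula gives 1, H = 1 ✓
  a=0, b=0, c=0, d=1: formula gives 1, H = 1 ✓
  a=0, b=0, c=1, d=0: formula gives 0, H = 0 ✓
  a=0, b=0, c=1, d=1: formula gives 0, H = 0 ✓
  …and likewise for the remaining 12 rows.
All 16 rows match — the expression computes H exactly.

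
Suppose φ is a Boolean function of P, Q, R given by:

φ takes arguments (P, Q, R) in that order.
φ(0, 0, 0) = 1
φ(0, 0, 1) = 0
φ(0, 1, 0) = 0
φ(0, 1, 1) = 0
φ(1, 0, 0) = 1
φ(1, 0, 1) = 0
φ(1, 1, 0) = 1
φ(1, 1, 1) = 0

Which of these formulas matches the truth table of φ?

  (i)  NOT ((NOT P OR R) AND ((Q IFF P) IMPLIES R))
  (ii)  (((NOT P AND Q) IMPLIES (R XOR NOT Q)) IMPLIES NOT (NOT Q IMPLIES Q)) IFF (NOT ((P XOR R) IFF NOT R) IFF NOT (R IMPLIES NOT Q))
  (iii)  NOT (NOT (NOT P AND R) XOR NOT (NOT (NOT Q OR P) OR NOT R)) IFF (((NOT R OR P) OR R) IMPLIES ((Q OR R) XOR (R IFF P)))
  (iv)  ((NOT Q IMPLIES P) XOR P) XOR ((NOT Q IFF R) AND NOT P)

(ii) fails at (0,0,0): the formula yields 0, φ is 1.
(iii) fails at (0,0,0): the formula yields 0, φ is 1.
(iv) fails at (0,0,0): the formula yields 0, φ is 1.
That leaves (i). Evaluating it on every row reproduces the table of φ exactly.

i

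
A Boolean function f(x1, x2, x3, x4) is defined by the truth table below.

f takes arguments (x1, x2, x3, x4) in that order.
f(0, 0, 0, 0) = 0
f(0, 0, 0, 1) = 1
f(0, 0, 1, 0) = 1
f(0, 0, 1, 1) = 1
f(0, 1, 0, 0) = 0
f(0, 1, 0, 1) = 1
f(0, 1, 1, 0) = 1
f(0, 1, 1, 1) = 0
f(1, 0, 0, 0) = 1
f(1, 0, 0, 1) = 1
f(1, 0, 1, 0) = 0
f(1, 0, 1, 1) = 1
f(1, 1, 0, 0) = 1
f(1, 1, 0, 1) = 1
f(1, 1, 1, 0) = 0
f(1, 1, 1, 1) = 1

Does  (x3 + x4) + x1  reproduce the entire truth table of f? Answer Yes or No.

No

Check the formula against f row by row:
  x1=0, x2=0, x3=0, x4=0: formula gives 0, f = 0 ✓
  x1=0, x2=0, x3=0, x4=1: formula gives 1, f = 1 ✓
  x1=0, x2=0, x3=1, x4=0: formula gives 1, f = 1 ✓
  x1=0, x2=0, x3=1, x4=1: formula gives 1, f = 1 ✓
  …
  x1=0, x2=1, x3=1, x4=1: formula gives 1, but f = 0 ✗
Row (0,1,1,1) is a counterexample, so the formula is not equivalent to f.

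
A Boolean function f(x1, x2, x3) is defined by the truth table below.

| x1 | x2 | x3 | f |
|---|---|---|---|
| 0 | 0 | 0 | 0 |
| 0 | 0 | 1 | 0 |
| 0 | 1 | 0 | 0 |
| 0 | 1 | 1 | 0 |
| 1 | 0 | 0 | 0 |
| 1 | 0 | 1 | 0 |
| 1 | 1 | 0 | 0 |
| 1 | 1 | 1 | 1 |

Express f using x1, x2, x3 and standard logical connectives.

f(x1, x2, x3) = (x1 ∧ x2) ∧ x3

The output is 1 only when every input is 1 — the AND of all inputs.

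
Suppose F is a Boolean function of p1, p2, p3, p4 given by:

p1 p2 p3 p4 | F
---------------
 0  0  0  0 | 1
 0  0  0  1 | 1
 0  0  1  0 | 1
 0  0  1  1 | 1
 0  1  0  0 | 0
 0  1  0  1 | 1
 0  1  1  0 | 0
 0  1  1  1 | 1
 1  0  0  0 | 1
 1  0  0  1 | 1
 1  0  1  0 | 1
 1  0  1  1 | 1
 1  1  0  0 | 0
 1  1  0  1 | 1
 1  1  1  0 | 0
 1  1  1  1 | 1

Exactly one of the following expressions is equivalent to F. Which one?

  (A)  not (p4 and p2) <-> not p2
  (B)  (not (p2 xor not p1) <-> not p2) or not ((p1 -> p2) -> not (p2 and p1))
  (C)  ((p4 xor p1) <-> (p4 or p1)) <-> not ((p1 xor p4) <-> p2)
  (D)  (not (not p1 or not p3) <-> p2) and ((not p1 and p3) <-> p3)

A

(B): at (0,0,0,0) it gives 0, but F = 1 — eliminated.
(C): at (0,0,0,0) it gives 0, but F = 1 — eliminated.
(D): at (0,1,0,1) it gives 0, but F = 1 — eliminated.
That leaves (A). Evaluating it on every row reproduces the table of F exactly.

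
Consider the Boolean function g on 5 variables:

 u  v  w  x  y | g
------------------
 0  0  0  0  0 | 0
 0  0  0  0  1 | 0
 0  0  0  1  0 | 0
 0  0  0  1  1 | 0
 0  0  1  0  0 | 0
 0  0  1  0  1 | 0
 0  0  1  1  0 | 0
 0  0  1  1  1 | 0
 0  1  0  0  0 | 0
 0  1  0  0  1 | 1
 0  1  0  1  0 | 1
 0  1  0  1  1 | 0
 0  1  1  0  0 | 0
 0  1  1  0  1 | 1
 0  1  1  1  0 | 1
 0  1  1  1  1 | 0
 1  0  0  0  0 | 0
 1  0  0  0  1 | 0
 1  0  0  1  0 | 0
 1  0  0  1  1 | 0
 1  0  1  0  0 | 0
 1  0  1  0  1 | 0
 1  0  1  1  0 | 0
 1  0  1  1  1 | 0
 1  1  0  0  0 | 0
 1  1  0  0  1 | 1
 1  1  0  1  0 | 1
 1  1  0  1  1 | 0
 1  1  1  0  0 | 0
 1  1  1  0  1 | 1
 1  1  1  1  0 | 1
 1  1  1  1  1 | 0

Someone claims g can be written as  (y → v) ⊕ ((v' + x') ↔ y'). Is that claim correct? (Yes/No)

Yes

Evaluate (y → v) ⊕ ((v' + x') ↔ y') on each row and compare to g:
  u=0, v=0, w=0, x=0, y=0: formula gives 0, g = 0 ✓
  u=0, v=0, w=0, x=0, y=1: formula gives 0, g = 0 ✓
  u=0, v=0, w=0, x=1, y=0: formula gives 0, g = 0 ✓
  u=0, v=0, w=0, x=1, y=1: formula gives 0, g = 0 ✓
  …and likewise for the remaining 28 rows.
Every row agrees, so the formula is equivalent.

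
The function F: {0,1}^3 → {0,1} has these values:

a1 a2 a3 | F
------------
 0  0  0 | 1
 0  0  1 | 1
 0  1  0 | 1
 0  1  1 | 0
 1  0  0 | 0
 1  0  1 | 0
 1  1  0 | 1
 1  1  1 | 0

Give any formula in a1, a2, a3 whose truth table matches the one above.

F(a1, a2, a3) = ((((not a1 and not a2) and not a3) or ((not a1 and not a2) and a3)) or ((not a1 and a2) and not a3)) or ((a1 and a2) and not a3)

Collect the rows where F=1 — (0,0,0), (0,0,1), (0,1,0), (1,1,0) — and write one minterm per row: ¬a1·¬a2·¬a3, ¬a1·¬a2·a3, ¬a1·a2·¬a3, a1·a2·¬a3. Their union (logical OR) reproduces the table exactly.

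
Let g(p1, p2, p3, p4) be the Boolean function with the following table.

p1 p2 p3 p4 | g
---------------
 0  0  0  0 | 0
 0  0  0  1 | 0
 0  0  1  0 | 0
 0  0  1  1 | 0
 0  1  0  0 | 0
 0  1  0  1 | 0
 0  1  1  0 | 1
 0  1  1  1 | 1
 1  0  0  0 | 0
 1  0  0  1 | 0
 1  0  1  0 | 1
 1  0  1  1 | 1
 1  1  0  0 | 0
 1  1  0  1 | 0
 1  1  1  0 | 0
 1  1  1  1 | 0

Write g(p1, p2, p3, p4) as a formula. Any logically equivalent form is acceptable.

g(p1, p2, p3, p4) = (((((¬p1 ∧ p2) ∧ p3) ∧ ¬p4) ∨ (((¬p1 ∧ p2) ∧ p3) ∧ p4)) ∨ (((p1 ∧ ¬p2) ∧ p3) ∧ ¬p4)) ∨ (((p1 ∧ ¬p2) ∧ p3) ∧ p4)

Collect the rows where g=1 — (0,1,1,0), (0,1,1,1), (1,0,1,0), (1,0,1,1) — and write one minterm per row: ¬p1·p2·p3·¬p4, ¬p1·p2·p3·p4, p1·¬p2·p3·¬p4, p1·¬p2·p3·p4. Their union (logical OR) reproduces the table exactly.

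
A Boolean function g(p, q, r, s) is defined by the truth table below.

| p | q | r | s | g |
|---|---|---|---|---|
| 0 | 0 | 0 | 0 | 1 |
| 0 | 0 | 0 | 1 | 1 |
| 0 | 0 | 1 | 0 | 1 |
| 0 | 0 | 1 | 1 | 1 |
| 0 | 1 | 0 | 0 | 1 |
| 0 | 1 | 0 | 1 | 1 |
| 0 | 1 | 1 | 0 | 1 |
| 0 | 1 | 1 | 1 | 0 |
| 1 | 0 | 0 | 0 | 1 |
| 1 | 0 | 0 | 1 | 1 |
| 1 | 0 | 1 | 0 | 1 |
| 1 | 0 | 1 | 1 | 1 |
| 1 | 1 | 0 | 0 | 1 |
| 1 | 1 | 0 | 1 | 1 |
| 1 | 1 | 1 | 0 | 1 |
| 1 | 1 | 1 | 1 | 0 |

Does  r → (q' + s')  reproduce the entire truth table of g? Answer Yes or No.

Test each input against both g and the formula:
  p=0, q=0, r=0, s=0: formula gives 1, g = 1 ✓
  p=0, q=0, r=0, s=1: formula gives 1, g = 1 ✓
  p=0, q=0, r=1, s=0: formula gives 1, g = 1 ✓
  p=0, q=0, r=1, s=1: formula gives 1, g = 1 ✓
  … (the remaining 12 rows also agree.)
All 16 rows match — the expression computes g exactly.

Yes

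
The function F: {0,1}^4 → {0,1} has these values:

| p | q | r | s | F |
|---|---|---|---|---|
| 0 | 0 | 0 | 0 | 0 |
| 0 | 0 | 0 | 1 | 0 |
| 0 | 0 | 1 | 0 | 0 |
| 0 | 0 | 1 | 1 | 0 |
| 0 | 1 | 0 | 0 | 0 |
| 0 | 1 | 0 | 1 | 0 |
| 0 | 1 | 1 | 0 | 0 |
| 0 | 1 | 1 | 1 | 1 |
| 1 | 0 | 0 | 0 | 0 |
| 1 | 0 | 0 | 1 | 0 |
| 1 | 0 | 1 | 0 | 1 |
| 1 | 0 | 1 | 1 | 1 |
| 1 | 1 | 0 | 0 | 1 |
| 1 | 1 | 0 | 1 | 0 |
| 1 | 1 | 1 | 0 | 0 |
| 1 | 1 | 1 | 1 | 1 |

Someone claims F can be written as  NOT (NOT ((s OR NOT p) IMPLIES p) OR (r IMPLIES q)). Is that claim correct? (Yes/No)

Check the formula against F row by row:
  p=0, q=0, r=0, s=0: formula gives 0, F = 0 ✓
  p=0, q=0, r=0, s=1: formula gives 0, F = 0 ✓
  p=0, q=0, r=1, s=0: formula gives 0, F = 0 ✓
  p=0, q=0, r=1, s=1: formula gives 0, F = 0 ✓
  …
  p=0, q=1, r=1, s=1: formula gives 0, but F = 1 ✗
A single disagreement suffices: at (0,1,1,1) they differ, so the formula does not compute F.

No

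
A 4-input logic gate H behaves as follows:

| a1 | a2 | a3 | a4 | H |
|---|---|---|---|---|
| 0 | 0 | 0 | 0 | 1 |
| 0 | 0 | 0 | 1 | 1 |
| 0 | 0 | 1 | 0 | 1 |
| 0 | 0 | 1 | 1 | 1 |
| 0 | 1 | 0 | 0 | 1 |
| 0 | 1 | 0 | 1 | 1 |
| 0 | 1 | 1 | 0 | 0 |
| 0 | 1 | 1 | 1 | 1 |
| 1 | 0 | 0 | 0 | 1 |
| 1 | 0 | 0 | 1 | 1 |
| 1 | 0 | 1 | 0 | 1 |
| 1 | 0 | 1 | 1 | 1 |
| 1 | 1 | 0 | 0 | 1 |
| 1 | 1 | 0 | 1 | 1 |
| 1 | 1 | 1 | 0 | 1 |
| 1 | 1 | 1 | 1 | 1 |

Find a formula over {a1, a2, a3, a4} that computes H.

H(a1, a2, a3, a4) = ~(((~a1 & a2) & a3) & ~a4)

Only row (0,1,1,0) gives 0. So H is 1 everywhere except there — the complement of the minterm ¬a1·a2·a3·¬a4.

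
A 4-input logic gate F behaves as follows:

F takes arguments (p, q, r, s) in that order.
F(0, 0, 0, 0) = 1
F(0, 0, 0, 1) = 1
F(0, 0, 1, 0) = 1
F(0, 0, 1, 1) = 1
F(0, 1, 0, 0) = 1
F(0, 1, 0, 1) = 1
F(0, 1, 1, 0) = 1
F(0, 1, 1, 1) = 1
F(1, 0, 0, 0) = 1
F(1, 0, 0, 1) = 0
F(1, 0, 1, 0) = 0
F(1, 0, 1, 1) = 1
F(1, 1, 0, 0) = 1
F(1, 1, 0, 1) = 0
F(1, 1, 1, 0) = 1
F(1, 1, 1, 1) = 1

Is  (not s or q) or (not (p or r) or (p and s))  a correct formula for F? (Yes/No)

Evaluate (not s or q) or (not (p or r) or (p and s)) on each row and compare to F:
  p=0, q=0, r=0, s=0: formula gives 1, F = 1 ✓
  p=0, q=0, r=0, s=1: formula gives 1, F = 1 ✓
  p=0, q=0, r=1, s=0: formula gives 1, F = 1 ✓
  p=0, q=0, r=1, s=1: formula gives 0, but F = 1 ✗
Row (0,0,1,1) is a counterexample, so the formula is not equivalent to F.

No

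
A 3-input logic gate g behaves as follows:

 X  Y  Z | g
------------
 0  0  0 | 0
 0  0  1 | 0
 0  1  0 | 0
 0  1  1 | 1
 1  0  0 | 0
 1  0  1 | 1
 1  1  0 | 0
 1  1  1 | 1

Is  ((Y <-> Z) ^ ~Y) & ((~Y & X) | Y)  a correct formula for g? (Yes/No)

Yes

Check the formula against g row by row:
  X=0, Y=0, Z=0: formula gives 0, g = 0 ✓
  X=0, Y=0, Z=1: formula gives 0, g = 0 ✓
  X=0, Y=1, Z=0: formula gives 0, g = 0 ✓
  X=0, Y=1, Z=1: formula gives 1, g = 1 ✓
  X=1, Y=0, Z=0: formula gives 0, g = 0 ✓
  … (the remaining 3 rows also agree.)
All 8 rows match — the expression computes g exactly.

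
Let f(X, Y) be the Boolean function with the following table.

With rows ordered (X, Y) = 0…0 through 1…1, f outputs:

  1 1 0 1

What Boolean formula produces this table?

f(X, Y) = X → Y

This is X → Y (false only at 1,0).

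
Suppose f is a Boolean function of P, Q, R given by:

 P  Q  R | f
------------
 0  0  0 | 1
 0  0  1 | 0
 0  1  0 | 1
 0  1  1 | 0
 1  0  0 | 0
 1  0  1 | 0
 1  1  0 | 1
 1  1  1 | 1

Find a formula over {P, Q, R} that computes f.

f(P, Q, R) = ((((~P & ~Q) & ~R) | ((~P & Q) & ~R)) | ((P & Q) & ~R)) | ((P & Q) & R)

The 1-rows are (0,0,0), (0,1,0), (1,1,0), (1,1,1). Each contributes one minterm — ¬P·¬Q·¬R; ¬P·Q·¬R; P·Q·¬R; P·Q·R — and their disjunction is a sum-of-products form of f.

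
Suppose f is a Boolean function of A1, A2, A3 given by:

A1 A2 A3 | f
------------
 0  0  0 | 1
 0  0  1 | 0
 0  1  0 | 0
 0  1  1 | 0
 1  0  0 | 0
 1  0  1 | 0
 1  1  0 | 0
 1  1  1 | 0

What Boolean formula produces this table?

The output is 1 only when every input is 0 — NOR of all inputs.

f(A1, A2, A3) = not ((A1 or A2) or A3)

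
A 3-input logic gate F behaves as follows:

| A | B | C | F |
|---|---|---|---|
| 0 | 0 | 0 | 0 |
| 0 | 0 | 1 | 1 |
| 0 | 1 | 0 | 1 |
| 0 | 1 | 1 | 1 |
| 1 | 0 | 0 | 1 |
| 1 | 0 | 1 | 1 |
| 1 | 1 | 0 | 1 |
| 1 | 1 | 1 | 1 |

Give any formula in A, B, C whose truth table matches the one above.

The output is 1 whenever at least one input is 1 — the OR of all inputs.

F(A, B, C) = (A OR B) OR C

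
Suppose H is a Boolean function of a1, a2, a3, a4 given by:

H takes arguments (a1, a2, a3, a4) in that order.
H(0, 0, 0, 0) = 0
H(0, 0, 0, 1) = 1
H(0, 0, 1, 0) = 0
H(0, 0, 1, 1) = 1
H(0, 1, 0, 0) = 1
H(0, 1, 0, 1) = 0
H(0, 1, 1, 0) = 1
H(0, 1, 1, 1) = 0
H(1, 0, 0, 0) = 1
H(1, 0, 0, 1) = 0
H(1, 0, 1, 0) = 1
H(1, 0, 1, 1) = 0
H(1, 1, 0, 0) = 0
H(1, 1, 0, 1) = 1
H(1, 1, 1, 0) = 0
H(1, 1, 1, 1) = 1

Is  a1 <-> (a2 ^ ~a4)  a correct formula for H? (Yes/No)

Yes

Check the formula against H row by row:
  a1=0, a2=0, a3=0, a4=0: formula gives 0, H = 0 ✓
  a1=0, a2=0, a3=0, a4=1: formula gives 1, H = 1 ✓
  a1=0, a2=0, a3=1, a4=0: formula gives 0, H = 0 ✓
  a1=0, a2=0, a3=1, a4=1: formula gives 1, H = 1 ✓
  … (the remaining 12 rows also agree.)
No disagreement on any input; they are logically equivalent.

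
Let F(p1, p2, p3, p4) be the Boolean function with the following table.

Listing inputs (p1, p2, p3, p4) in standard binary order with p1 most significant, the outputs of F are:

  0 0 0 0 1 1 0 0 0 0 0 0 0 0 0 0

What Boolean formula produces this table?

Collect the rows where F=1 — (0,1,0,0), (0,1,0,1) — and write one minterm per row: ¬p1·p2·¬p3·¬p4, ¬p1·p2·¬p3·p4. Their union (logical OR) reproduces the table exactly.

F(p1, p2, p3, p4) = (((NOT p1 AND p2) AND NOT p3) AND NOT p4) OR (((NOT p1 AND p2) AND NOT p3) AND p4)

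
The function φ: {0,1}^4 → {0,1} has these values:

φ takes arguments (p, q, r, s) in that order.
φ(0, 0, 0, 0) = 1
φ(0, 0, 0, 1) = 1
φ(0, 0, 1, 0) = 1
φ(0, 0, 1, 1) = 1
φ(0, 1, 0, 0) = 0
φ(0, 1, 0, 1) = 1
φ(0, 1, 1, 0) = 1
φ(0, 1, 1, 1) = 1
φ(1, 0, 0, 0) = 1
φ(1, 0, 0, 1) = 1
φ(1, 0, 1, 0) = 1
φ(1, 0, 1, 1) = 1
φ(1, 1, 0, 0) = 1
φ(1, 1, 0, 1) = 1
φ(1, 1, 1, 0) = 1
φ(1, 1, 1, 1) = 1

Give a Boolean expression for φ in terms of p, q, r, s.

Only row (0,1,0,0) gives 0. So φ is 1 everywhere except there — the complement of the minterm ¬p·q·¬r·¬s.

φ(p, q, r, s) = not (((not p and q) and not r) and not s)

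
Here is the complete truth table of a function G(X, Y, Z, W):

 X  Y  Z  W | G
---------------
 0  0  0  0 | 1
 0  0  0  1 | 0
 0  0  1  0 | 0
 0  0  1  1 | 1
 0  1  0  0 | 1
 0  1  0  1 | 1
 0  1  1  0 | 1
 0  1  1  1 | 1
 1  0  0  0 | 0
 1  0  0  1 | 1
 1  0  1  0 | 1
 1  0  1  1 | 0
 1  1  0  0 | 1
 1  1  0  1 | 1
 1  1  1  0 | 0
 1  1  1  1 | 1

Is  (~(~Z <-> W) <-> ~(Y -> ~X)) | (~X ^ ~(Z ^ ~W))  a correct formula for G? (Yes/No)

No

Test each input against both G and the formula:
  X=0, Y=0, Z=0, W=0: formula gives 1, G = 1 ✓
  X=0, Y=0, Z=0, W=1: formula gives 1, but G = 0 ✗
Row (0,0,0,1) is a counterexample, so the formula is not equivalent to G.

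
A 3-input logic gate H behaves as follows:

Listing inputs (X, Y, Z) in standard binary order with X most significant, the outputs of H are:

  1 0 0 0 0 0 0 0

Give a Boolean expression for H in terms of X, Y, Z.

H(X, Y, Z) = (¬X ∧ ¬Y) ∧ ¬Z

Only row (0,0,0) gives 1. That row's minterm ¬X·¬Y·¬Z is H directly.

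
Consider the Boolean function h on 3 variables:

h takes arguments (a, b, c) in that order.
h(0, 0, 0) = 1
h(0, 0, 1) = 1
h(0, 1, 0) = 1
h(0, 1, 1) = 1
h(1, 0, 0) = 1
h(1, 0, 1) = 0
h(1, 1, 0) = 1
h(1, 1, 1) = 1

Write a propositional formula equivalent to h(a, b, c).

Only row (1,0,1) gives 0. So h is 1 everywhere except there — the complement of the minterm a·¬b·c.

h(a, b, c) = NOT ((a AND NOT b) AND c)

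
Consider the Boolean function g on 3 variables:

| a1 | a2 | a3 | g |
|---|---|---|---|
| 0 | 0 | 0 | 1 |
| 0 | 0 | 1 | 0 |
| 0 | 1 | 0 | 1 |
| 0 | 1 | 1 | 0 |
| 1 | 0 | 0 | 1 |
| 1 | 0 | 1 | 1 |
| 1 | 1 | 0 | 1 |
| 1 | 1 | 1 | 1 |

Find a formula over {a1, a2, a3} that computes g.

g(a1, a2, a3) = not (((not a1 and not a2) and a3) or ((not a1 and a2) and a3))

g is 0 on only 2 rows — (0,0,1), (0,1,1). Writing each as a minterm (¬a1·¬a2·a3, ¬a1·a2·a3) and OR-ing them characterizes exactly where g=0, so g is the negation of that disjunction.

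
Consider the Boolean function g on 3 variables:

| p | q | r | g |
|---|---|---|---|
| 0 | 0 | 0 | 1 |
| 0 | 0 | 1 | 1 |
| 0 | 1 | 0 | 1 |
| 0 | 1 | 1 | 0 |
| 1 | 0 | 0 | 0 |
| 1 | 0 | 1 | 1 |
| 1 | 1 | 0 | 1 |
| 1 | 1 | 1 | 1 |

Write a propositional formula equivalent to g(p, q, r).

g(p, q, r) = NOT (((NOT p AND q) AND r) OR ((p AND NOT q) AND NOT r))

g is 0 on only 2 rows — (0,1,1), (1,0,0). Writing each as a minterm (¬p·q·r, p·¬q·¬r) and OR-ing them characterizes exactly where g=0, so g is the negation of that disjunction.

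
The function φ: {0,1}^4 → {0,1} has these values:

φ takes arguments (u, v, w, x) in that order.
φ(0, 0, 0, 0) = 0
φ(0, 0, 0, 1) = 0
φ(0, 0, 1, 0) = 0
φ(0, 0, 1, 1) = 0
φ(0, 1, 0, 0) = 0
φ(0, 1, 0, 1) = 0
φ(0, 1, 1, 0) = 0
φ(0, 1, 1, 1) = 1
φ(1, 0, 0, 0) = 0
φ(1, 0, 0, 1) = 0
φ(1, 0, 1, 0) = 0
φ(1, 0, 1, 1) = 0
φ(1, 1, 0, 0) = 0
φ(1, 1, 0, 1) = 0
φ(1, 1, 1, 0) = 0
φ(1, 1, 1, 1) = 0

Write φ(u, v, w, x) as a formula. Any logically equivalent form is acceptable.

φ(u, v, w, x) = ((~u & v) & w) & x

φ is 1 on exactly one input, (0,1,1,1), whose minterm is ¬u·v·w·x. So φ is just that conjunction.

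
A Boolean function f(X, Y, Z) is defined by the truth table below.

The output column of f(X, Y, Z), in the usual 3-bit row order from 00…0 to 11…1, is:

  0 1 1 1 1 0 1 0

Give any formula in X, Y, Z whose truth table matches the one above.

There are just 3 zero rows: (0,0,0), (1,0,1), (1,1,1). Their minterms are ¬X·¬Y·¬Z, X·¬Y·Z, X·Y·Z; the OR of those covers precisely the 0-outputs, and negating it yields f.

f(X, Y, Z) = ~((((~X & ~Y) & ~Z) | ((X & ~Y) & Z)) | ((X & Y) & Z))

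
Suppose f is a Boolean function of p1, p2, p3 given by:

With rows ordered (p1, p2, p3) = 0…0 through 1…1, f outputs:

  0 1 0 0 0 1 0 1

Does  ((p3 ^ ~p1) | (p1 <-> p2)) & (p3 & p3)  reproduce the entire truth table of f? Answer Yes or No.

Evaluate ((p3 ^ ~p1) | (p1 <-> p2)) & (p3 & p3) on each row and compare to f:
  p1=0, p2=0, p3=0: formula gives 0, f = 0 ✓
  p1=0, p2=0, p3=1: formula gives 1, f = 1 ✓
  p1=0, p2=1, p3=0: formula gives 0, f = 0 ✓
  p1=0, p2=1, p3=1: formula gives 0, f = 0 ✓
  p1=1, p2=0, p3=0: formula gives 0, f = 0 ✓
  …and likewise for the remaining 3 rows.
All 8 rows match — the expression computes f exactly.

Yes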